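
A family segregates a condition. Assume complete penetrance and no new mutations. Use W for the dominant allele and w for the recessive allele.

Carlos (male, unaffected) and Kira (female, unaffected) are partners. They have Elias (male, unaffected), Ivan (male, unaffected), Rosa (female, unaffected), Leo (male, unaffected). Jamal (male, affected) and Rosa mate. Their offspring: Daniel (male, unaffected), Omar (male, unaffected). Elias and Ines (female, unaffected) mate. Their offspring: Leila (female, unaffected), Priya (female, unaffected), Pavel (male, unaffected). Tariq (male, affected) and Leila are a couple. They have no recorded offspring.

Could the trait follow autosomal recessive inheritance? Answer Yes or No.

A consistent assignment under autosomal recessive exists: Carlos WW, Kira WW, Elias WW, Ivan WW, Rosa WW, Leo WW, Jamal ww, Ines WW, Daniel Ww, Omar Ww, Leila WW, Priya WW, Pavel WW, Tariq ww.
In this assignment every recorded phenotype matches its genotype and every non-founder's genotype is obtainable from its parents' genotypes, so the pedigree is consistent.

Yes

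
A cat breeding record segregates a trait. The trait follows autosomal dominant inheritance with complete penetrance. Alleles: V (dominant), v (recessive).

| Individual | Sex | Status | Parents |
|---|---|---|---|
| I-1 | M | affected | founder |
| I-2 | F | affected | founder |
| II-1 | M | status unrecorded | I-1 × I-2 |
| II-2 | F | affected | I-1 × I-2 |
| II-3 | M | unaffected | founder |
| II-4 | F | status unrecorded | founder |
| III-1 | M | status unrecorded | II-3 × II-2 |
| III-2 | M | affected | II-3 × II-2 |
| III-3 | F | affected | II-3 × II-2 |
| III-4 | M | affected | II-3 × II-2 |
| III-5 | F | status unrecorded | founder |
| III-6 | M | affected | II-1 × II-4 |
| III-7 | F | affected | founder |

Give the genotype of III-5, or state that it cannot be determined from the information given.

III-5's phenotype is unrecorded, and no parent or child forces a single allele at both positions; consistent genotype assignments exist with III-5 as VV or Vv or vv.

cannot be determined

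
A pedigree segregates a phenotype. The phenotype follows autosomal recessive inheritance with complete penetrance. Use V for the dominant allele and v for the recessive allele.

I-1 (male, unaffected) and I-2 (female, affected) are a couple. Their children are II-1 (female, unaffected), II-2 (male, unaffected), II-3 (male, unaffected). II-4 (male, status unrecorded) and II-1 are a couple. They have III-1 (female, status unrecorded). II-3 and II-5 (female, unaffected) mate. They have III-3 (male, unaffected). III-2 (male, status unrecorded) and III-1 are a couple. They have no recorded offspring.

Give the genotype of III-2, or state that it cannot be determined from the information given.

III-2's phenotype is unrecorded, and no parent or child forces a single allele at both positions; consistent genotype assignments exist with III-2 as VV or Vv or vv.

cannot be determined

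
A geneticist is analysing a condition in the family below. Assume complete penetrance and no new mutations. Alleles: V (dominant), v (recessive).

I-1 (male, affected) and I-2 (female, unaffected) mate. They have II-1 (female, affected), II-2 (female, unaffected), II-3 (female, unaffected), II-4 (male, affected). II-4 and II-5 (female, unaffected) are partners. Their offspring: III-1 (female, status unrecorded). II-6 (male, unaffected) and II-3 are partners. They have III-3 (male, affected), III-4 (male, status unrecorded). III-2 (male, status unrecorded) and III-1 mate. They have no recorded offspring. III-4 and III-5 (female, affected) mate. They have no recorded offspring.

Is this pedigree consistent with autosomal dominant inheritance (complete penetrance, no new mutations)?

No

Under autosomal dominant, III-3 (affected, male) cannot arise from II-6 (unaffected) × II-3 (unaffected).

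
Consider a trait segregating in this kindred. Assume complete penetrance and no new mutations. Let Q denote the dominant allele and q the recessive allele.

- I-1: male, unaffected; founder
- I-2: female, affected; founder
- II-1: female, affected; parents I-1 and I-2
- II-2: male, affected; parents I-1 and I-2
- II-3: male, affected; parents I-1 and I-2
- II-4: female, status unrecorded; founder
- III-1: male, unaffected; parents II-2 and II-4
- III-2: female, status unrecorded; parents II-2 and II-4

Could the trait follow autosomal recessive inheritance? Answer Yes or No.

A consistent assignment under autosomal recessive exists: I-1 Qq, I-2 qq, II-1 qq, II-2 qq, II-3 qq, II-4 QQ, III-1 Qq, III-2 Qq.
In this assignment every recorded phenotype matches its genotype and every non-founder's genotype is obtainable from its parents' genotypes, so the pedigree is consistent.

Yes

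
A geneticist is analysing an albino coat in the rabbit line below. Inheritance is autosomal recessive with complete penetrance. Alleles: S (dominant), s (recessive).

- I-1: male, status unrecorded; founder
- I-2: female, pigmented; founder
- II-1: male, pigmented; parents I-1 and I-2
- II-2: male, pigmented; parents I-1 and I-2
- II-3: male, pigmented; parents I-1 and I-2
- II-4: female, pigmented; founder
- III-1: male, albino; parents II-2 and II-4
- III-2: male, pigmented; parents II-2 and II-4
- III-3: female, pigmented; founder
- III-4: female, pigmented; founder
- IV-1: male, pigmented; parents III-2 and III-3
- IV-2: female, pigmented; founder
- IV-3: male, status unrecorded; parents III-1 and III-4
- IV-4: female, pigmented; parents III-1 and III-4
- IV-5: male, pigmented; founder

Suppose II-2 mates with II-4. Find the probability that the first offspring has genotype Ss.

1/2

II-2 is pigmented so carries S and passed s to III-1 (ss), so II-2 is Ss.
II-4 is pigmented so carries S and passed s to III-1 (ss), so II-4 is Ss.
The cross gives 1/4 SS : 1/2 Ss : 1/4 ss, so P(offspring has genotype Ss) = 1/2.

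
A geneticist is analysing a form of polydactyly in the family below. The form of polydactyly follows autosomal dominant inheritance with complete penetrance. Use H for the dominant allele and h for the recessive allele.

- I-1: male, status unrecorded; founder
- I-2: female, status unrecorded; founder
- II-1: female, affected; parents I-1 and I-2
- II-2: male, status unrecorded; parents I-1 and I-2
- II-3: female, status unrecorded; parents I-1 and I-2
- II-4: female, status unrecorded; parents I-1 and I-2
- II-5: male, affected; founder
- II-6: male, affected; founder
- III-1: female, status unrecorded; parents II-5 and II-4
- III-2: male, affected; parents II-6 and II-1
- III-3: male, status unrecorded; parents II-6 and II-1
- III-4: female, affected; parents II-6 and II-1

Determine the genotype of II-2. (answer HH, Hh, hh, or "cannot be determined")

II-2's phenotype is unrecorded, and no parent or child forces a single allele at both positions; consistent genotype assignments exist with II-2 as HH or Hh or hh.

cannot be determined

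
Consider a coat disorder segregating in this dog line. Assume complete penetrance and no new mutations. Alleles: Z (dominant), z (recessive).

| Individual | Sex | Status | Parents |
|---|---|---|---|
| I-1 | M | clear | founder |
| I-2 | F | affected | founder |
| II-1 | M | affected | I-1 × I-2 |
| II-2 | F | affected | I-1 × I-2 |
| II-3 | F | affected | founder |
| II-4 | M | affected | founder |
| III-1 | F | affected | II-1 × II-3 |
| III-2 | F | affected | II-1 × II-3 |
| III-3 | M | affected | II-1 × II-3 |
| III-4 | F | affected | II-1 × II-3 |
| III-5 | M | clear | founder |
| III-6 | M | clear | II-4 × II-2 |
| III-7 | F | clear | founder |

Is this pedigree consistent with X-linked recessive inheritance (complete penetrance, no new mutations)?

Under X-linked recessive, II-2 (affected, female) cannot arise from I-1 (clear) × I-2 (affected).

No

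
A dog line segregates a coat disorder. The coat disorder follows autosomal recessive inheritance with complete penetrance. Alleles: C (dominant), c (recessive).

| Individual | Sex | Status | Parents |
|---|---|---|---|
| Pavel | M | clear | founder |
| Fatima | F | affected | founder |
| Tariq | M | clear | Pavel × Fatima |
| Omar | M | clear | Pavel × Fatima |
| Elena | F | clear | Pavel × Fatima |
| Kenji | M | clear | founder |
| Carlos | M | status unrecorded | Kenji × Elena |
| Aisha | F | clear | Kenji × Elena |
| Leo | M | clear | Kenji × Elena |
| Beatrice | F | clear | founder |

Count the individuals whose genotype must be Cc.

Obligate heterozygotes: Tariq is clear so carries C and received c from Fatima (cc), so Tariq is Cc; Omar is clear so carries C and received c from Fatima (cc), so Omar is Cc; Elena is clear so carries C and received c from Fatima (cc), so Elena is Cc.
Every other individual is either homozygous by phenotype or has at least one consistent homozygous assignment, so the count is 3.

3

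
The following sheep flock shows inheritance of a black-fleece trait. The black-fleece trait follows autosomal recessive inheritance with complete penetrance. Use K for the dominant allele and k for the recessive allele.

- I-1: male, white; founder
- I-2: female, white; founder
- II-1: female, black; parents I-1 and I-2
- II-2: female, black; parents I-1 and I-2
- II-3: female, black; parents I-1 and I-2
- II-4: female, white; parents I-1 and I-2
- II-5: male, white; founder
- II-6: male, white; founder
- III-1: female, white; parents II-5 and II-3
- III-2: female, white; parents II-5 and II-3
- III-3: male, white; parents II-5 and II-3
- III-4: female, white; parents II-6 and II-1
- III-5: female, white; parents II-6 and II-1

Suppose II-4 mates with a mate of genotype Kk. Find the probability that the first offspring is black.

I-1 is white so carries K and passed k to II-1 (kk), so I-1 is Kk.
I-2 is white so carries K and passed k to II-1 (kk), so I-2 is Kk.
II-4 is a white offspring of I-1 (Kk) × I-2 (Kk), whose cross gives 1/4 KK : 1/2 Kk : 1/4 kk; conditioning on being white, II-4 is KK with probability 1/3, Kk with probability 2/3.
Summing over parental genotype combinations, P(offspring is black) = 2/3·1/4 = 1/6.

1/6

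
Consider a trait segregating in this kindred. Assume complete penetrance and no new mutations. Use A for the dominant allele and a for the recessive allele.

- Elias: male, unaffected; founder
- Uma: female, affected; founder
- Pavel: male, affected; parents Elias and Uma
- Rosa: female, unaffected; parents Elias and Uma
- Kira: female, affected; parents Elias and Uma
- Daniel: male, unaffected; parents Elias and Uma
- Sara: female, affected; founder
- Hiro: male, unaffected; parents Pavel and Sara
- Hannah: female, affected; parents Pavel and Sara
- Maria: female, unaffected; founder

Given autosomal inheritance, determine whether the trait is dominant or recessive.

Pavel and Sara are both affected yet have an unaffected child Hiro. Under a recessive model two affected parents are homozygous and every child would be affected, so the trait cannot be recessive.

dominant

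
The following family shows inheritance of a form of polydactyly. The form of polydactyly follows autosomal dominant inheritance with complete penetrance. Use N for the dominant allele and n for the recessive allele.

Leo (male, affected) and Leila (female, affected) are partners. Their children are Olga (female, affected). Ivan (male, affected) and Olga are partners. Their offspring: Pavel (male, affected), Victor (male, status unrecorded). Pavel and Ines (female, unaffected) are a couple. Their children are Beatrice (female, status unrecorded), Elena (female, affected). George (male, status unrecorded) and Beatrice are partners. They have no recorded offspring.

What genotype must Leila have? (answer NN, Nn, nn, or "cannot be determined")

Leila's phenotype allows NN or Nn, and no parent or child forces a single allele at both positions; consistent genotype assignments exist with Leila as NN or Nn.

cannot be determined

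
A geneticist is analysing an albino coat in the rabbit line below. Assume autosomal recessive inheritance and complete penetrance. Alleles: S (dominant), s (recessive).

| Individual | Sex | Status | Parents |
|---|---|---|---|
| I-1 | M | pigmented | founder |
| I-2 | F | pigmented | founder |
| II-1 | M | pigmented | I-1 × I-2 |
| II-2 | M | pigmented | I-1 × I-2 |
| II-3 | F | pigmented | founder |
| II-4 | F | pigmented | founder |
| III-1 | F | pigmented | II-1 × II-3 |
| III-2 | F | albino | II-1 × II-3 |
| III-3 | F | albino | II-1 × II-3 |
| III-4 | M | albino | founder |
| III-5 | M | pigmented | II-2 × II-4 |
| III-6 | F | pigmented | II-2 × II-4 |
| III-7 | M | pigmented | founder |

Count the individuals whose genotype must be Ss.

2

Obligate heterozygotes: II-1 is pigmented so carries S and passed s to III-2 (ss), so II-1 is Ss; II-3 is pigmented so carries S and passed s to III-2 (ss), so II-3 is Ss.
Every other individual is either homozygous by phenotype or has at least one consistent homozygous assignment, so the count is 2.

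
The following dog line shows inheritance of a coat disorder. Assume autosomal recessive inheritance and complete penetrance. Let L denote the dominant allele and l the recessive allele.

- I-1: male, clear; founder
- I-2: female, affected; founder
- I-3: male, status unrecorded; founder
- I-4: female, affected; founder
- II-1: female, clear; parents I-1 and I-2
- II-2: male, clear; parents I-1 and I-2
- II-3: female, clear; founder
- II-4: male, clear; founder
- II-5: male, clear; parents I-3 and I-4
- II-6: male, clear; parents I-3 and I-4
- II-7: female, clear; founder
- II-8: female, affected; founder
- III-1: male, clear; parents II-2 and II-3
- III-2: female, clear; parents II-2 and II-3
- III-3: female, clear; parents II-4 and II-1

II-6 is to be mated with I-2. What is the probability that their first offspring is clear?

1/2

II-6 is clear so carries L and received l from I-4 (ll), so II-6 is Ll.
I-2 is affected, so I-2 is ll.
The cross gives 1/2 Ll : 1/2 ll, so P(offspring is clear) = 1/2.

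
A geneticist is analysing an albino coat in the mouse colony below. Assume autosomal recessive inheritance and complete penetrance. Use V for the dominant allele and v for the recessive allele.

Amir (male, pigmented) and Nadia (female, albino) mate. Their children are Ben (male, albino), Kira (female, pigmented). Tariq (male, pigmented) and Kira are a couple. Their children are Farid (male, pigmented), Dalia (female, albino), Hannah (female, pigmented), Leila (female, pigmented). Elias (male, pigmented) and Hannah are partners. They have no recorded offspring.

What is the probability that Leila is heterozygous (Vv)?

2/3

Tariq is pigmented so carries V and passed v to Dalia (vv), so Tariq is Vv.
Kira is pigmented so carries V and received v from Nadia (vv), so Kira is Vv.
Their cross gives offspring ratios 1/4 VV : 1/2 Vv : 1/4 vv. Conditioning on Leila being pigmented, P(Vv) = 1/2 / 3/4 = 2/3.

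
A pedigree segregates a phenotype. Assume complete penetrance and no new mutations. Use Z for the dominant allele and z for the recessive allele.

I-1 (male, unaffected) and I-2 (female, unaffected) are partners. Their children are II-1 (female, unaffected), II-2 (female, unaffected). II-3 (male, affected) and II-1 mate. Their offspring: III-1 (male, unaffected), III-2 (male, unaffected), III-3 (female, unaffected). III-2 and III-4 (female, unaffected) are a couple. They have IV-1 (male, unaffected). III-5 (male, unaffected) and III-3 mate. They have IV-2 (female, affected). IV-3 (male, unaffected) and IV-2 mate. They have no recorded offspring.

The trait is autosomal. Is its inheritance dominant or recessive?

recessive

III-5 and III-3 are both unaffected yet have an affected child IV-2. Under dominance, an affected child requires at least one affected parent, so the trait cannot be dominant.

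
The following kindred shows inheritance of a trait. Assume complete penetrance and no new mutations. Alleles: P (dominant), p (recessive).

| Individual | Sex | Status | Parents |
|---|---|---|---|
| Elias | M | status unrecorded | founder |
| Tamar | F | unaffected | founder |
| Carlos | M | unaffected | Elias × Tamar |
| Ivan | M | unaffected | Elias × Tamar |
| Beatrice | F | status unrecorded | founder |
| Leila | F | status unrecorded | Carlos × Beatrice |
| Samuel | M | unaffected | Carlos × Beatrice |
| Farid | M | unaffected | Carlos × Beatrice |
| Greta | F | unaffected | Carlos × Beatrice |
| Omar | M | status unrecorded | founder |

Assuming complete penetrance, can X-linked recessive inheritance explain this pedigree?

Yes

A consistent assignment under X-linked recessive exists: Elias X^P Y, Tamar X^P X^P, Carlos X^P Y, Ivan X^P Y, Beatrice X^P X^P, Leila X^P X^P, Samuel X^P Y, Farid X^P Y, Greta X^P X^P, Omar X^P Y.
In this assignment every recorded phenotype matches its genotype and every non-founder's genotype is obtainable from its parents' genotypes, so the pedigree is consistent.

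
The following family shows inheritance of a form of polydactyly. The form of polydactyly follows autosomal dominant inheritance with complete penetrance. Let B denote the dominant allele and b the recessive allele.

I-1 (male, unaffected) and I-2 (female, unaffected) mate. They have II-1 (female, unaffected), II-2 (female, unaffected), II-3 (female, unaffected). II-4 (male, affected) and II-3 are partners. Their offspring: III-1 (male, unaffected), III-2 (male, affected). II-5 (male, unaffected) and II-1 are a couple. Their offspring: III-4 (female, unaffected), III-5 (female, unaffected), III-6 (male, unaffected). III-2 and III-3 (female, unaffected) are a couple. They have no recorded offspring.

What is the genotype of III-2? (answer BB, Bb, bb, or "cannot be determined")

From phenotype alone, III-2 is BB or Bb.
III-2 is affected so carries B and received b from II-3 (bb), so III-2 is Bb.

Bb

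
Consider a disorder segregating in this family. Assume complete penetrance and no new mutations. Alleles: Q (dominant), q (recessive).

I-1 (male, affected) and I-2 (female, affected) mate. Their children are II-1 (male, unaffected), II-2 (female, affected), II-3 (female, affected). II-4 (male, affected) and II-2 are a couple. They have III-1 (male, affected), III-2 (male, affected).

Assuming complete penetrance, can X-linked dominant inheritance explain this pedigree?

Yes

A consistent assignment under X-linked dominant exists: I-1 X^Q Y, I-2 X^Q X^q, II-1 X^q Y, II-2 X^Q X^Q, II-3 X^Q X^Q, II-4 X^Q Y, III-1 X^Q Y, III-2 X^Q Y.
In this assignment every recorded phenotype matches its genotype and every non-founder's genotype is obtainable from its parents' genotypes, so the pedigree is consistent.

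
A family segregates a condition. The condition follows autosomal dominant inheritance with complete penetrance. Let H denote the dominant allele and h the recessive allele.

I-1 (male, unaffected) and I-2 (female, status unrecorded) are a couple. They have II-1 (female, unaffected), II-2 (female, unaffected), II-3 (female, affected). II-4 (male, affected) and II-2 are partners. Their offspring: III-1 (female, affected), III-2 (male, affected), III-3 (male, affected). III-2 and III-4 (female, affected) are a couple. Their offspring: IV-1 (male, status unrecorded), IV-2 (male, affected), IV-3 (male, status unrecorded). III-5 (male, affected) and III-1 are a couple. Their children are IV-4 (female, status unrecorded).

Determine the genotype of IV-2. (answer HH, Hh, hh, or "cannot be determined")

IV-2's phenotype allows HH or Hh, and no parent or child forces a single allele at both positions; consistent genotype assignments exist with IV-2 as HH or Hh.

cannot be determined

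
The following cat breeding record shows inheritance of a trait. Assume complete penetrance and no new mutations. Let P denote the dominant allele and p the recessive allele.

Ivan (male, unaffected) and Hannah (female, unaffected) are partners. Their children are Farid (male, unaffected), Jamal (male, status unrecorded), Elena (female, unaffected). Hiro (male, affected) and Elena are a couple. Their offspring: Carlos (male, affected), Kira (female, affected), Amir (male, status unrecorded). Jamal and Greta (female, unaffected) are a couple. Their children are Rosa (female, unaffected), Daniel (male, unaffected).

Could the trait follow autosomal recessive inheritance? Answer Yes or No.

A consistent assignment under autosomal recessive exists: Ivan PP, Hannah Pp, Farid PP, Jamal PP, Elena Pp, Hiro pp, Greta PP, Carlos pp, Kira pp, Amir Pp, Rosa PP, Daniel PP.
In this assignment every recorded phenotype matches its genotype and every non-founder's genotype is obtainable from its parents' genotypes, so the pedigree is consistent.

Yes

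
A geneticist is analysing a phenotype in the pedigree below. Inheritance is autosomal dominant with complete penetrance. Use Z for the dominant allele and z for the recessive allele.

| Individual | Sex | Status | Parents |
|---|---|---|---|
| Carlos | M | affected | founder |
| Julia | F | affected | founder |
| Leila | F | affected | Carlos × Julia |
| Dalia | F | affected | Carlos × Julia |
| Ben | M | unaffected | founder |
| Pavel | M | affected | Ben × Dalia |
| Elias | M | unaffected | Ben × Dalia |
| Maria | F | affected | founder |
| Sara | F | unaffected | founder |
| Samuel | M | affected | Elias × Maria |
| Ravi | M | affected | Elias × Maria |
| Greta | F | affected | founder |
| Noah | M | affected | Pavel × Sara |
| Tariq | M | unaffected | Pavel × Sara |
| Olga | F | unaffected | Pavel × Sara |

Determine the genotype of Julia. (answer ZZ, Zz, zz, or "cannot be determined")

Julia's phenotype allows ZZ or Zz, and no parent or child forces a single allele at both positions; consistent genotype assignments exist with Julia as ZZ or Zz.

cannot be determined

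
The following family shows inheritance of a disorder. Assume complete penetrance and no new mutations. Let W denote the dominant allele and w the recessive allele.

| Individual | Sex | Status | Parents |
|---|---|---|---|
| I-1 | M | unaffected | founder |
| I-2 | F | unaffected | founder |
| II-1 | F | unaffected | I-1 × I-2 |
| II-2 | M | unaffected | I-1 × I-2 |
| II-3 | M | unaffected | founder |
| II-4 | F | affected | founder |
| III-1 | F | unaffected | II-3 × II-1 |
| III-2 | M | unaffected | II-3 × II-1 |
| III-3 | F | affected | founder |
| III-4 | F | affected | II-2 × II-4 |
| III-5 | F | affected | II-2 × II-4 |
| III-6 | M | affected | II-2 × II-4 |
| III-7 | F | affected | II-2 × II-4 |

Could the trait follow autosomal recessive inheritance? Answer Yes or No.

Yes

A consistent assignment under autosomal recessive exists: I-1 WW, I-2 Ww, II-1 WW, II-2 Ww, II-3 WW, II-4 ww, III-1 WW, III-2 WW, III-3 ww, III-4 ww, III-5 ww, III-6 ww, III-7 ww.
In this assignment every recorded phenotype matches its genotype and every non-founder's genotype is obtainable from its parents' genotypes, so the pedigree is consistent.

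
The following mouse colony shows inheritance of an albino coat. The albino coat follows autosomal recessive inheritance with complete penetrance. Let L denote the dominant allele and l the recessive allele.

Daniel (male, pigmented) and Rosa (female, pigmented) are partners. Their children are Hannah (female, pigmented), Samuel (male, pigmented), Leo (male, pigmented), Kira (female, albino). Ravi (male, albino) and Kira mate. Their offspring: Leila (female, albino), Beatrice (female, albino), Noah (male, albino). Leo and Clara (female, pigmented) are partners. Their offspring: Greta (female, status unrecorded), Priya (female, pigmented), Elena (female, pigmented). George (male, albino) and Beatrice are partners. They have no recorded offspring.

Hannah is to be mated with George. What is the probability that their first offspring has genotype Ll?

2/3

Daniel is pigmented so carries L and passed l to Kira (ll), so Daniel is Ll.
Rosa is pigmented so carries L and passed l to Kira (ll), so Rosa is Ll.
Hannah is a pigmented offspring of Daniel (Ll) × Rosa (Ll), whose cross gives 1/4 LL : 1/2 Ll : 1/4 ll; conditioning on being pigmented, Hannah is LL with probability 1/3, Ll with probability 2/3.
George is albino, so George is ll.
Summing over parental genotype combinations, P(offspring has genotype Ll) = 1/3·1 + 2/3·1/2 = 2/3.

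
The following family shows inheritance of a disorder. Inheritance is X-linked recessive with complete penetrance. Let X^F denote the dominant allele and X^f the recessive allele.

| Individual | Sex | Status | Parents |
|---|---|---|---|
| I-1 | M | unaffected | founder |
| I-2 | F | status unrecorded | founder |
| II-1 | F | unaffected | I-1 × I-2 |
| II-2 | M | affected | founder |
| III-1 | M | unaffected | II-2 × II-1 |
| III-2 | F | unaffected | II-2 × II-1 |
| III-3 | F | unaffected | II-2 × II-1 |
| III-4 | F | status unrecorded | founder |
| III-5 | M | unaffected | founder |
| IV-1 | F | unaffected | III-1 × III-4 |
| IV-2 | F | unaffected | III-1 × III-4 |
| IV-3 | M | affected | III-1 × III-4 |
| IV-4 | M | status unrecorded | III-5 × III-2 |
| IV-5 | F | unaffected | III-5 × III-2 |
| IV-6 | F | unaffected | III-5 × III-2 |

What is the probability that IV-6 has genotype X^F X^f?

1/2

III-5 is unaffected, so III-5 is X^F Y.
III-2 is unaffected so carries F and received f from II-2 (X^f Y), so III-2 is X^F X^f.
Their cross gives offspring ratios 1/2 X^F X^F : 1/2 X^F X^f. Conditioning on IV-6 being unaffected, P(X^F X^f) = 1/2 / 1 = 1/2.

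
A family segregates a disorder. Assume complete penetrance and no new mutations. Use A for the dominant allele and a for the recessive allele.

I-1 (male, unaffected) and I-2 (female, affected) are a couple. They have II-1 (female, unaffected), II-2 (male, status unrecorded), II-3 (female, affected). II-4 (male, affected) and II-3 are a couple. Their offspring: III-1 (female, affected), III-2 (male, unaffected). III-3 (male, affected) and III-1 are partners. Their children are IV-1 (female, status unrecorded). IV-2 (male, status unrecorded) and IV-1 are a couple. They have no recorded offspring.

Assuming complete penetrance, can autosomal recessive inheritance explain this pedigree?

No

Under autosomal recessive, III-2 (unaffected, male) cannot arise from II-4 (affected) × II-3 (affected).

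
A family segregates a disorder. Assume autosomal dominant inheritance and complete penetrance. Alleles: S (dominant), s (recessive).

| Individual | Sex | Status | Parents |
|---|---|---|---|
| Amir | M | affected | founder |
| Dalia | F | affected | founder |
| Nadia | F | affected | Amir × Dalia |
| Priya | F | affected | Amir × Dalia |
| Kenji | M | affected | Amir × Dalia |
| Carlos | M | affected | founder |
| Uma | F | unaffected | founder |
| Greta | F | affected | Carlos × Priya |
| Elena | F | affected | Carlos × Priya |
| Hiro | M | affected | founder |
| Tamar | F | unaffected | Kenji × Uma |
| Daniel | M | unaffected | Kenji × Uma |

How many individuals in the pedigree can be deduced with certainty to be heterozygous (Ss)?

Obligate heterozygotes: Kenji is affected so carries S and passed s to Tamar (ss), so Kenji is Ss.
Every other individual is either homozygous by phenotype or has at least one consistent homozygous assignment, so the count is 1.

1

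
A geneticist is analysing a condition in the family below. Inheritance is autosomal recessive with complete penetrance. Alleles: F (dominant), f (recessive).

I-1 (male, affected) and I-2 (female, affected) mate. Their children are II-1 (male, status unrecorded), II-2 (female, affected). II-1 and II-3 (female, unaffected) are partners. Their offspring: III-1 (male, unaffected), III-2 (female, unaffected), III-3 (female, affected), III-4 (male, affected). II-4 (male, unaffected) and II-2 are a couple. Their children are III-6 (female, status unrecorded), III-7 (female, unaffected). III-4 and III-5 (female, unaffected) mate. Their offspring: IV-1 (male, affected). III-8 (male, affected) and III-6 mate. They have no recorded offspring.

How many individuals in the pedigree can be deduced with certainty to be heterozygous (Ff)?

5

Obligate heterozygotes: II-3 is unaffected so carries F and passed f to III-3 (ff), so II-3 is Ff; III-1 is unaffected so carries F and received f from II-1 (ff), so III-1 is Ff; III-2 is unaffected so carries F and received f from II-1 (ff), so III-2 is Ff; III-5 is unaffected so carries F and passed f to IV-1 (ff), so III-5 is Ff; III-7 is unaffected so carries F and received f from II-2 (ff), so III-7 is Ff.
Every other individual is either homozygous by phenotype or has at least one consistent homozygous assignment, so the count is 5.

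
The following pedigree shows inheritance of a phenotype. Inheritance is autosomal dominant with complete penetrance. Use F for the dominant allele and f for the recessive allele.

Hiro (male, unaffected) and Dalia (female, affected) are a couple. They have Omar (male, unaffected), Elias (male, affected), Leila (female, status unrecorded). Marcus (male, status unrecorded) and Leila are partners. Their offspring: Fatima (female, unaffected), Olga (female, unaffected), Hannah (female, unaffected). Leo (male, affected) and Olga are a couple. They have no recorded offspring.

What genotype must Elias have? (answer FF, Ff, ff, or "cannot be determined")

Ff

From phenotype alone, Elias is FF or Ff.
Elias is affected so carries F and received f from Hiro (ff), so Elias is Ff.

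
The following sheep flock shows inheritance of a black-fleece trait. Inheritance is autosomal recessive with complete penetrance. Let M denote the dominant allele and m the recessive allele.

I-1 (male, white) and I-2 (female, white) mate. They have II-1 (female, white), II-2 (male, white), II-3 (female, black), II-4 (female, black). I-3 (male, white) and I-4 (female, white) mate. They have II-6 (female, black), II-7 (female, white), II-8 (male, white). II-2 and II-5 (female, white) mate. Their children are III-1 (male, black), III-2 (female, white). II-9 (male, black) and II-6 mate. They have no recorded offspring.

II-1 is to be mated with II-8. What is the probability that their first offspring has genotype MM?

4/9

I-1 is white so carries M and passed m to II-3 (mm), so I-1 is Mm.
I-2 is white so carries M and passed m to II-3 (mm), so I-2 is Mm.
II-1 is a white offspring of I-1 (Mm) × I-2 (Mm), whose cross gives 1/4 MM : 1/2 Mm : 1/4 mm; conditioning on being white, II-1 is MM with probability 1/3, Mm with probability 2/3.
I-3 is white so carries M and passed m to II-6 (mm), so I-3 is Mm.
I-4 is white so carries M and passed m to II-6 (mm), so I-4 is Mm.
II-8 is a white offspring of I-3 (Mm) × I-4 (Mm), whose cross gives 1/4 MM : 1/2 Mm : 1/4 mm; conditioning on being white, II-8 is MM with probability 1/3, Mm with probability 2/3.
Summing over parental genotype combinations, P(offspring has genotype MM) = 1/9·1 + 2/9·1/2 + 2/9·1/2 + 4/9·1/4 = 4/9.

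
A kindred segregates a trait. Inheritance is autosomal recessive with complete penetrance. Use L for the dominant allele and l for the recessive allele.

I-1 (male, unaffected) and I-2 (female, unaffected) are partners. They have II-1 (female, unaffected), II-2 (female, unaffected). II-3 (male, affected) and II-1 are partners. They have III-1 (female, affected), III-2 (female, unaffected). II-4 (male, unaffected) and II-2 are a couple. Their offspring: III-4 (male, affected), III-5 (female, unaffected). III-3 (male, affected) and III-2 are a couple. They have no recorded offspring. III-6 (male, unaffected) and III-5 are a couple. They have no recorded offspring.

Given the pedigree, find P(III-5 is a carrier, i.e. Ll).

2/3

II-4 is unaffected so carries L and passed l to III-4 (ll), so II-4 is Ll.
II-2 is unaffected so carries L and passed l to III-4 (ll), so II-2 is Ll.
Their cross gives offspring ratios 1/4 LL : 1/2 Ll : 1/4 ll. Conditioning on III-5 being unaffected, P(Ll) = 1/2 / 3/4 = 2/3.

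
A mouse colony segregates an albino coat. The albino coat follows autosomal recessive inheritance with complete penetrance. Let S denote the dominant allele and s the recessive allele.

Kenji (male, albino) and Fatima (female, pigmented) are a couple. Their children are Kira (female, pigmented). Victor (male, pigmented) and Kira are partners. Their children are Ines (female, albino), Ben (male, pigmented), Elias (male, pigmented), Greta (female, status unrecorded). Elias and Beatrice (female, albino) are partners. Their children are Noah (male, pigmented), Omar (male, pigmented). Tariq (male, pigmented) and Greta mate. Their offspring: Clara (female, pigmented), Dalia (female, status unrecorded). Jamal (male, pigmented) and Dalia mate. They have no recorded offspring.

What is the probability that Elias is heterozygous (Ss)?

Victor is pigmented so carries S and passed s to Ines (ss), so Victor is Ss.
Kira is pigmented so carries S and received s from Kenji (ss), so Kira is Ss.
Their cross gives offspring ratios 1/4 SS : 1/2 Ss : 1/4 ss. Conditioning on Elias being pigmented, P(Ss) = 1/2 / 3/4 = 2/3 before taking Elias's own offspring into account.
Beatrice is albino, so Beatrice is ss.
Now use Elias's offspring. Probability of each recorded status — pigmented son Noah: 1/2 if Elias is Ss, 1 if SS; pigmented son Omar: 1/2 if Elias is Ss, 1 if SS.
Bayes: P(Ss) = 2/3·1/4 / (2/3·1/4 + 1/3·1) = 1/3.

1/3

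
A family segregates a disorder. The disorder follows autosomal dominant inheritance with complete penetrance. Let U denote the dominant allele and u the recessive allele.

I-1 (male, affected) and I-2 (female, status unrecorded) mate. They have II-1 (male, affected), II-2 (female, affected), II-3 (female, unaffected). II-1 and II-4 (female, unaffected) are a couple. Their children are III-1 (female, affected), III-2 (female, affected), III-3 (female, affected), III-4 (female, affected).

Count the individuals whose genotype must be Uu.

Obligate heterozygotes: I-1 is affected so carries U and passed u to II-3 (uu), so I-1 is Uu; III-1 is affected so carries U and received u from II-4 (uu), so III-1 is Uu; III-2 is affected so carries U and received u from II-4 (uu), so III-2 is Uu; III-3 is affected so carries U and received u from II-4 (uu), so III-3 is Uu; III-4 is affected so carries U and received u from II-4 (uu), so III-4 is Uu.
Every other individual is either homozygous by phenotype or has at least one consistent homozygous assignment, so the count is 5.

5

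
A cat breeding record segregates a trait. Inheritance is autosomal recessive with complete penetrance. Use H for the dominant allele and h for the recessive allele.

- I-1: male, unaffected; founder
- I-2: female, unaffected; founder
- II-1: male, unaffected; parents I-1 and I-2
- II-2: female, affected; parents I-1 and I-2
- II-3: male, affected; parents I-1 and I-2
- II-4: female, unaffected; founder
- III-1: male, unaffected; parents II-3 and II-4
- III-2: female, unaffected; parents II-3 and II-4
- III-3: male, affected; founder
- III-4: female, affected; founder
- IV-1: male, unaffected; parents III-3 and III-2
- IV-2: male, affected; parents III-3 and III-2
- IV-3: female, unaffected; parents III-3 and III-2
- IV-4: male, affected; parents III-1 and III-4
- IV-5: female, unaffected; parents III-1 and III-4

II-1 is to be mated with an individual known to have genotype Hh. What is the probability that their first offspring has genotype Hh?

I-1 is unaffected so carries H and passed h to II-2 (hh), so I-1 is Hh.
I-2 is unaffected so carries H and passed h to II-2 (hh), so I-2 is Hh.
II-1 is an unaffected offspring of I-1 (Hh) × I-2 (Hh), whose cross gives 1/4 HH : 1/2 Hh : 1/4 hh; conditioning on being unaffected, II-1 is HH with probability 1/3, Hh with probability 2/3.
Summing over parental genotype combinations, P(offspring has genotype Hh) = 1/3·1/2 + 2/3·1/2 = 1/2.

1/2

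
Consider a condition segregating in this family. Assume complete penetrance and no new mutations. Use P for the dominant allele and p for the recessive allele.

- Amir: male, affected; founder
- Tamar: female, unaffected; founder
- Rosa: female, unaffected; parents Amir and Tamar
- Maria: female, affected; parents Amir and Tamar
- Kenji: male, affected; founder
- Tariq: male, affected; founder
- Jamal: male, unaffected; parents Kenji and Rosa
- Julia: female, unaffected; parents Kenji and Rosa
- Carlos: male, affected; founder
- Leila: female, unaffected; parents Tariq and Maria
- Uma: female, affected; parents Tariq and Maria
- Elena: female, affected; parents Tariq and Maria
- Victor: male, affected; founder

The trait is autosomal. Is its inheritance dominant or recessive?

Tariq and Maria are both affected yet have an unaffected child Leila. Under a recessive model two affected parents are homozygous and every child would be affected, so the trait cannot be recessive.

dominant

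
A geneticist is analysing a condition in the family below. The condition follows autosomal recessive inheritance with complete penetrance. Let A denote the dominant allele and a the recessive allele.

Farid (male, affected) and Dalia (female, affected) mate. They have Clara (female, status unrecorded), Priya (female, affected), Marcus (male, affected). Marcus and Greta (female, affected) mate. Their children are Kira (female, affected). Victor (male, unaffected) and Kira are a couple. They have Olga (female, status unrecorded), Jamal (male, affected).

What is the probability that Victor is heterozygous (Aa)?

1

Victor is unaffected so carries A and passed a to Jamal (aa), so Victor is Aa, giving P(Aa) = 1.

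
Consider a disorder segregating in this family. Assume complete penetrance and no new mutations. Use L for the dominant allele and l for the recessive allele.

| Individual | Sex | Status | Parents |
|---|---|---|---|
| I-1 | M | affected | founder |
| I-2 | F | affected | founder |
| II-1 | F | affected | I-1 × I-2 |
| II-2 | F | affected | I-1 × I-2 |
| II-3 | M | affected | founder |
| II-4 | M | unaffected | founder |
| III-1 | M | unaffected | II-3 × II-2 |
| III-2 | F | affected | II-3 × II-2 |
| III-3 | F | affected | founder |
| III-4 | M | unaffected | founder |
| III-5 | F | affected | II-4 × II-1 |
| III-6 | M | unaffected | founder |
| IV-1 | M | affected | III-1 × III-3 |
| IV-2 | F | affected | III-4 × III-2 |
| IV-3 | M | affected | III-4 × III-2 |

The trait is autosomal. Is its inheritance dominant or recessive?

dominant

II-3 and II-2 are both affected yet have an unaffected child III-1. Under a recessive model two affected parents are homozygous and every child would be affected, so the trait cannot be recessive.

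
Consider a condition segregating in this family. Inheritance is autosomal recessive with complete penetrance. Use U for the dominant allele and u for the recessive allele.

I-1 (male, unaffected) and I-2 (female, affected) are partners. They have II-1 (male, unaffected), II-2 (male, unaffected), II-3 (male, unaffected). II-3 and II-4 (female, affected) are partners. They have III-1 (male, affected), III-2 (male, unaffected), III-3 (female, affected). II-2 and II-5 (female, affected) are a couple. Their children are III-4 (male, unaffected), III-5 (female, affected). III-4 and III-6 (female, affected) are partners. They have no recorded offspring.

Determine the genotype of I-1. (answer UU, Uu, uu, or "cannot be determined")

I-1's phenotype allows UU or Uu, and no parent or child forces a single allele at both positions; consistent genotype assignments exist with I-1 as UU or Uu.

cannot be determined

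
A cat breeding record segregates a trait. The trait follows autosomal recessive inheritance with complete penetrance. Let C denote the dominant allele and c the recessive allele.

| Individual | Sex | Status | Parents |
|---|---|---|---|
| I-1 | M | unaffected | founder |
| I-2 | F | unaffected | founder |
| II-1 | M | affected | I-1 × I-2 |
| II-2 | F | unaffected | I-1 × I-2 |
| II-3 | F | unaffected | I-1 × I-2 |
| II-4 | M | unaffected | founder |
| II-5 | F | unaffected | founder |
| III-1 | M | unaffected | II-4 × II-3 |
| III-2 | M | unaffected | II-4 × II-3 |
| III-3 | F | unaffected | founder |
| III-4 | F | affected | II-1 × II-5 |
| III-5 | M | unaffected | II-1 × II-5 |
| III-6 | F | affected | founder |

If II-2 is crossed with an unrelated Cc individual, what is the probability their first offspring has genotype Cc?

I-1 is unaffected so carries C and passed c to II-1 (cc), so I-1 is Cc.
I-2 is unaffected so carries C and passed c to II-1 (cc), so I-2 is Cc.
II-2 is an unaffected offspring of I-1 (Cc) × I-2 (Cc), whose cross gives 1/4 CC : 1/2 Cc : 1/4 cc; conditioning on being unaffected, II-2 is CC with probability 1/3, Cc with probability 2/3.
Summing over parental genotype combinations, P(offspring has genotype Cc) = 1/3·1/2 + 2/3·1/2 = 1/2.

1/2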